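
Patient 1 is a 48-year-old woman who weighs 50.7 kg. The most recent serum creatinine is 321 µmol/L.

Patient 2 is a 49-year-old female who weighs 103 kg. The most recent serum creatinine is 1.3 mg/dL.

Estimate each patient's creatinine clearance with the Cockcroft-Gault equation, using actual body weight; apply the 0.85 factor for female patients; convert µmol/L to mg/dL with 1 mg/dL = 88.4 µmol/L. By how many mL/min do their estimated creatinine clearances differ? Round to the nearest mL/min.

Patient 1: SCr = 321 / 88.4 = 3.631 mg/dL
Patient 1: CrCl = (140 − 48) × 50.7 / (72 × 3.631) × 0.85 = 4664.4 / 261.43 × 0.85 ≈ 15.2 mL/min
Patient 2: CrCl = (140 − 49) × 103 / (72 × 1.3) × 0.85 = 9373.0 / 93.60 × 0.85 ≈ 85.1 mL/min
|15.2 − 85.1| = 69.9 mL/min

70 mL/min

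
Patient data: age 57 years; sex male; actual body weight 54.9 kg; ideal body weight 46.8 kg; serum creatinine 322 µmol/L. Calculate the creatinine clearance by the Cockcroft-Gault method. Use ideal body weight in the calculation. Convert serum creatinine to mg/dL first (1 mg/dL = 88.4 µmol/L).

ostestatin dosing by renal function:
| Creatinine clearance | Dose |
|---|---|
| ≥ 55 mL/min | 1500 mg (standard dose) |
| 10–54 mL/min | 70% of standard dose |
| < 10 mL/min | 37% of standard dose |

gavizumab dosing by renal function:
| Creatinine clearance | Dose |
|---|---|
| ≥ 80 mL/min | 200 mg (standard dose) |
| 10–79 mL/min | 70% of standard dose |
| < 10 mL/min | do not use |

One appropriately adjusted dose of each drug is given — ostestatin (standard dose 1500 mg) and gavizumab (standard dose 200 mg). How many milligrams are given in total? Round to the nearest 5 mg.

1190 mg

SCr = 322 / 88.4 = 3.643 mg/dL
CrCl = (140 − 57) × 46.8 / (72 × 3.643) = 3884.4 / 262.30 ≈ 14.8 mL/min
CrCl ≈ 15 mL/min.
ostestatin: 10–54 mL/min → 70% of 1500 mg = 1050 mg.
gavizumab: 10–79 mL/min → 70% of 200 mg = 140 mg.
Total = 1050 + 140 = 1190 mg.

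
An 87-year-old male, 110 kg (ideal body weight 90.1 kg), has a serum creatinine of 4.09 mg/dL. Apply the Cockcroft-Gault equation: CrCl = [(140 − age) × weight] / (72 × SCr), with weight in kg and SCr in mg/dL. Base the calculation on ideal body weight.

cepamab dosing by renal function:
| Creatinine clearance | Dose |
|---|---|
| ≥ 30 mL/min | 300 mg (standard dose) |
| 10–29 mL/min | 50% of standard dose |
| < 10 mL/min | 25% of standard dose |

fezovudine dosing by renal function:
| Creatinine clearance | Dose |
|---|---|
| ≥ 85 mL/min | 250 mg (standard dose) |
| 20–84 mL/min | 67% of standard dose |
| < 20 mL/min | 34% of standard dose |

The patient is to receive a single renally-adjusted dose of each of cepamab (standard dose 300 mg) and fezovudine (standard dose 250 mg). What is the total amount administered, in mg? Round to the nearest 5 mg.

CrCl = (140 − 87) × 90.1 / (72 × 4.09) = 4775.3 / 294.48 ≈ 16.2 mL/min
CrCl ≈ 16 mL/min.
cepamab: 10–29 mL/min → 50% of 300 mg = 150 mg.
fezovudine: < 20 mL/min → 34% of 250 mg = 85 mg.
Total = 150 + 85 = 235 mg.

235 mg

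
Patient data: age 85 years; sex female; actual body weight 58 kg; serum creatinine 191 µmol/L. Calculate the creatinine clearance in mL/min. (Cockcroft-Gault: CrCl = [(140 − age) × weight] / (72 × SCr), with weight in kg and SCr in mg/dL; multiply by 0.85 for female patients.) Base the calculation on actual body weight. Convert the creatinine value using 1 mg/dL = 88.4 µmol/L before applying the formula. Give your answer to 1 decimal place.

17.4 mL/min

SCr = 191 / 88.4 = 2.161 mg/dL
CrCl = (140 − 85) × 58 / (72 × 2.161) × 0.85 = 3190.0 / 155.59 × 0.85 ≈ 17.4 mL/min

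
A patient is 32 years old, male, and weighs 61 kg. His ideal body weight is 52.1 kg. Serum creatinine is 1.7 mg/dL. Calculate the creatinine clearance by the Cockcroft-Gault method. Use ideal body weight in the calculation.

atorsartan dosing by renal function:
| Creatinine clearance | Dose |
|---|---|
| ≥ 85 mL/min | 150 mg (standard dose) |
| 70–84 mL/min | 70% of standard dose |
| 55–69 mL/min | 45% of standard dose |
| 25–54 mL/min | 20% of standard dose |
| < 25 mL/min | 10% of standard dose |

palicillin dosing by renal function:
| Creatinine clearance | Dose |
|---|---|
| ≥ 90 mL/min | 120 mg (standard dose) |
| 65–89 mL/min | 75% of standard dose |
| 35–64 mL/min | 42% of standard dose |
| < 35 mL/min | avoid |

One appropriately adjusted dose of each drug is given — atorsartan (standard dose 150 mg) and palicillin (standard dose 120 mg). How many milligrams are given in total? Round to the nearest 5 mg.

CrCl = (140 − 32) × 52.1 / (72 × 1.7) = 5626.8 / 122.40 ≈ 46.0 mL/min
CrCl ≈ 46 mL/min.
atorsartan: 25–54 mL/min → 20% of 150 mg = 30 mg.
palicillin: 35–64 mL/min → 42% of 120 mg = 50.4 mg.
Total = 30 + 50.4 = 80.4 mg.

80 mg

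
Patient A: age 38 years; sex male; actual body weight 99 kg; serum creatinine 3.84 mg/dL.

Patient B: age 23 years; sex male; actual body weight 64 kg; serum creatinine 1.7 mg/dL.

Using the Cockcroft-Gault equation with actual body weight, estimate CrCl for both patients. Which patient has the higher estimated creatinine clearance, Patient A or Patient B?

Patient A: CrCl = (140 − 38) × 99 / (72 × 3.84) = 10098.0 / 276.48 ≈ 36.5 mL/min
Patient B: CrCl = (140 − 23) × 64 / (72 × 1.7) = 7488.0 / 122.40 ≈ 61.2 mL/min
36.5 vs 61.2 mL/min → Patient B is higher.

Patient B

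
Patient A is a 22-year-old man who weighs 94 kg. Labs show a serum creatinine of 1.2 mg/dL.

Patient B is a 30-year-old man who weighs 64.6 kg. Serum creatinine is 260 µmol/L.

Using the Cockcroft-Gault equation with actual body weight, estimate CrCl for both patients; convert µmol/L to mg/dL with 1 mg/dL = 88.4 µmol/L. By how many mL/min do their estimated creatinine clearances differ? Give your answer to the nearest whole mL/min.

95 mL/min

Patient A: CrCl = (140 − 22) × 94 / (72 × 1.2) = 11092.0 / 86.40 ≈ 128.4 mL/min
Patient B: SCr = 260 / 88.4 = 2.941 mg/dL
Patient B: CrCl = (140 − 30) × 64.6 / (72 × 2.941) = 7106.0 / 211.75 ≈ 33.6 mL/min
|128.4 − 33.6| = 94.8 mL/min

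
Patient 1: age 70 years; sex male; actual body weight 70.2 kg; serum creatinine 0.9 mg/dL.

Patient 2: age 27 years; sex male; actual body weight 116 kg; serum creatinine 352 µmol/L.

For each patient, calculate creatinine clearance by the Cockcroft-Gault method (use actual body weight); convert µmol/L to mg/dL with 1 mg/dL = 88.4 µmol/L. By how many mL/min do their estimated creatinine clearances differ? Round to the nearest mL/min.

Patient 1: CrCl = (140 − 70) × 70.2 / (72 × 0.9) = 4914.0 / 64.80 ≈ 75.8 mL/min
Patient 2: SCr = 352 / 88.4 = 3.982 mg/dL
Patient 2: CrCl = (140 − 27) × 116 / (72 × 3.982) = 13108.0 / 286.70 ≈ 45.7 mL/min
|75.8 − 45.7| = 30.1 mL/min

30 mL/min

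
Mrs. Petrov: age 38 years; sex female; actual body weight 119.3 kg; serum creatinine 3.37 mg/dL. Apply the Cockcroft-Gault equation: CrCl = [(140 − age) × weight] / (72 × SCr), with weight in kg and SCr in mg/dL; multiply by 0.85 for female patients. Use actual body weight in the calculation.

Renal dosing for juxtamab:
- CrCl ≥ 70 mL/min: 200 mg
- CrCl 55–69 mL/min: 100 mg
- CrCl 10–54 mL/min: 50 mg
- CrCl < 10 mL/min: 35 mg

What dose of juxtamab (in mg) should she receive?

50 mg

CrCl = (140 − 38) × 119.3 / (72 × 3.37) × 0.85 = 12168.6 / 242.64 × 0.85 ≈ 42.6 mL/min
CrCl ≈ 43 mL/min → bracket 10–54 mL/min.
Dose for this bracket: 50 mg.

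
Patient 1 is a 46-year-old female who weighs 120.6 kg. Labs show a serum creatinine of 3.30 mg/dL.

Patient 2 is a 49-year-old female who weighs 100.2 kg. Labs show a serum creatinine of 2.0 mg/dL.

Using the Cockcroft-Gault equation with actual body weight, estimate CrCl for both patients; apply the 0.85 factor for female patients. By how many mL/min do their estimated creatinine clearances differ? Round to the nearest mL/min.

Patient 1: CrCl = (140 − 46) × 120.6 / (72 × 3.3) × 0.85 = 11336.4 / 237.60 × 0.85 ≈ 40.6 mL/min
Patient 2: CrCl = (140 − 49) × 100.2 / (72 × 2) × 0.85 = 9118.2 / 144.00 × 0.85 ≈ 53.8 mL/min
|40.6 − 53.8| = 13.2 mL/min

13 mL/min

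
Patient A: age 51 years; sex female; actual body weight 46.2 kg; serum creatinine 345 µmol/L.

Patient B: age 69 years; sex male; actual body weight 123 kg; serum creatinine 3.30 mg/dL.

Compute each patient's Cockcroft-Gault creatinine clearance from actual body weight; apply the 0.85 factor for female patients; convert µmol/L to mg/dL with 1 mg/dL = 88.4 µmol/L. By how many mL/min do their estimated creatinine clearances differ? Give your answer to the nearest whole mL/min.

Patient A: SCr = 345 / 88.4 = 3.903 mg/dL
Patient A: CrCl = (140 − 51) × 46.2 / (72 × 3.903) × 0.85 = 4111.8 / 281.02 × 0.85 ≈ 12.4 mL/min
Patient B: CrCl = (140 − 69) × 123 / (72 × 3.3) = 8733.0 / 237.60 ≈ 36.8 mL/min
|12.4 − 36.8| = 24.4 mL/min

24 mL/min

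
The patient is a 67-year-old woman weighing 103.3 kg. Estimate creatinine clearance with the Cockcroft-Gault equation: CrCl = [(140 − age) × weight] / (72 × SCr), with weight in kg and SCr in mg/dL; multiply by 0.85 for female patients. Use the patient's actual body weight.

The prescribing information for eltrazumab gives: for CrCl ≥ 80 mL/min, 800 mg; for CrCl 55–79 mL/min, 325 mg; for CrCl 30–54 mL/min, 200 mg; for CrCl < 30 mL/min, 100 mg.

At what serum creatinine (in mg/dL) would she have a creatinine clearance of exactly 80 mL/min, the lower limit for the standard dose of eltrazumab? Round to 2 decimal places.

1.11 mg/dL

Standard dose requires CrCl ≥ 80 mL/min.
Set (140 − 67) × 103.3 × 0.85 / (72 × SCr) = 80
SCr = (140 − 67) × 103.3 × 0.85 / (72 × 80) = 1.113 mg/dL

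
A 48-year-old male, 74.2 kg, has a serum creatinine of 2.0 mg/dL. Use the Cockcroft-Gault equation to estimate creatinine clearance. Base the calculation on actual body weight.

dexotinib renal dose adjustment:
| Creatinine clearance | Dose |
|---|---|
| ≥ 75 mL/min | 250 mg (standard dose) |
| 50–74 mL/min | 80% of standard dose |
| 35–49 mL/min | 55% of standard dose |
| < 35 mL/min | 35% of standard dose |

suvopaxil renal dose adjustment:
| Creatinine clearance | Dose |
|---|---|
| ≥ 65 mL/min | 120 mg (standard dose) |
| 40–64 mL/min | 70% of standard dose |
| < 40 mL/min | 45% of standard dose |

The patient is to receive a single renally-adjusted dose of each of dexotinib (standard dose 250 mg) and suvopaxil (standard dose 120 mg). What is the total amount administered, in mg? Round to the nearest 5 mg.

CrCl = (140 − 48) × 74.2 / (72 × 2) = 6826.4 / 144.00 ≈ 47.4 mL/min
CrCl ≈ 47 mL/min.
dexotinib: 35–49 mL/min → 55% of 250 mg = 137.5 mg.
suvopaxil: 40–64 mL/min → 70% of 120 mg = 84 mg.
Total = 137.5 + 84 = 221.5 mg.

220 mg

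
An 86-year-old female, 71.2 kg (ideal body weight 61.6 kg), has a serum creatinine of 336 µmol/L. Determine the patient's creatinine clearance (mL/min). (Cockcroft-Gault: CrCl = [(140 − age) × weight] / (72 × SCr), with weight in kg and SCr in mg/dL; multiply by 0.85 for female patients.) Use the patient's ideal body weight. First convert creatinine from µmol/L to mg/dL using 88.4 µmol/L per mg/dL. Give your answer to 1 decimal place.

SCr = 336 / 88.4 = 3.801 mg/dL
CrCl = (140 − 86) × 61.6 / (72 × 3.801) × 0.85 = 3326.4 / 273.67 × 0.85 ≈ 10.3 mL/min

10.3 mL/min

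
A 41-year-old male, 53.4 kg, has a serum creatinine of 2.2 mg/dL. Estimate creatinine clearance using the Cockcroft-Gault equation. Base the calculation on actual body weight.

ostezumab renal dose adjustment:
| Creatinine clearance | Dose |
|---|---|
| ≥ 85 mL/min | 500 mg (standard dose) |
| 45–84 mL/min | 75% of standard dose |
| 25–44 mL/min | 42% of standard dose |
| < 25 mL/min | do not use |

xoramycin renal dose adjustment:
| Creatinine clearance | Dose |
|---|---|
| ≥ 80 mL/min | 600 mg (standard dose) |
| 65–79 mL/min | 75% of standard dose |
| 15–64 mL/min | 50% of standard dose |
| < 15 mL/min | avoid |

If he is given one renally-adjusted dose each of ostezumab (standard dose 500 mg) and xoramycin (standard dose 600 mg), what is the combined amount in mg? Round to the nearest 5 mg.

CrCl = (140 − 41) × 53.4 / (72 × 2.2) = 5286.6 / 158.40 ≈ 33.4 mL/min
CrCl ≈ 33 mL/min.
ostezumab: 25–44 mL/min → 42% of 500 mg = 210 mg.
xoramycin: 15–64 mL/min → 50% of 600 mg = 300 mg.
Total = 210 + 300 = 510 mg.

510 mg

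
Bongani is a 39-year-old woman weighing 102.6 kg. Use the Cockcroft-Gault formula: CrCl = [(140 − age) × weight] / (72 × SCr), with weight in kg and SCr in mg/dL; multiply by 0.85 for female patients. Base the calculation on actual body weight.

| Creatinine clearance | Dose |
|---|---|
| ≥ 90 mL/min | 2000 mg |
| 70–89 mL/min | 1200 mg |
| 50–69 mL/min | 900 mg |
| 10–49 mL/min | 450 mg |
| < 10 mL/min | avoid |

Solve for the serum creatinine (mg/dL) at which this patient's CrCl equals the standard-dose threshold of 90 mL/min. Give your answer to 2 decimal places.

Standard dose requires CrCl ≥ 90 mL/min.
Set (140 − 39) × 102.6 × 0.85 / (72 × SCr) = 90
SCr = (140 − 39) × 102.6 × 0.85 / (72 × 90) = 1.359 mg/dL

1.36 mg/dL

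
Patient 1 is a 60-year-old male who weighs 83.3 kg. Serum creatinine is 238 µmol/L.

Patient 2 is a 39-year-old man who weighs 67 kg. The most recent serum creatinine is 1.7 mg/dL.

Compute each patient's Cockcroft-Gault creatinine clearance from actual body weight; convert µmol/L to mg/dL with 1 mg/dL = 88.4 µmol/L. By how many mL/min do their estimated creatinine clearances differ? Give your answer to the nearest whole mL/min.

21 mL/min

Patient 1: SCr = 238 / 88.4 = 2.692 mg/dL
Patient 1: CrCl = (140 − 60) × 83.3 / (72 × 2.692) = 6664.0 / 193.82 ≈ 34.4 mL/min
Patient 2: CrCl = (140 − 39) × 67 / (72 × 1.7) = 6767.0 / 122.40 ≈ 55.3 mL/min
|34.4 − 55.3| = 20.9 mL/min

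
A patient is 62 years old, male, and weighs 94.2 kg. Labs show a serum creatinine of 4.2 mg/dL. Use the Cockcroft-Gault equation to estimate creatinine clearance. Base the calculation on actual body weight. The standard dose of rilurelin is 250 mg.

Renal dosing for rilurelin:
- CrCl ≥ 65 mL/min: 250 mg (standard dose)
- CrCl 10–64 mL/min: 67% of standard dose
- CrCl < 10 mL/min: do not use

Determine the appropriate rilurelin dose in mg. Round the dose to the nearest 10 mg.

CrCl = (140 − 62) × 94.2 / (72 × 4.2) = 7347.6 / 302.40 ≈ 24.3 mL/min
CrCl ≈ 24 mL/min → bracket 10–64 mL/min.
67% of 250 mg = 167.5 mg → 170 mg

170 mg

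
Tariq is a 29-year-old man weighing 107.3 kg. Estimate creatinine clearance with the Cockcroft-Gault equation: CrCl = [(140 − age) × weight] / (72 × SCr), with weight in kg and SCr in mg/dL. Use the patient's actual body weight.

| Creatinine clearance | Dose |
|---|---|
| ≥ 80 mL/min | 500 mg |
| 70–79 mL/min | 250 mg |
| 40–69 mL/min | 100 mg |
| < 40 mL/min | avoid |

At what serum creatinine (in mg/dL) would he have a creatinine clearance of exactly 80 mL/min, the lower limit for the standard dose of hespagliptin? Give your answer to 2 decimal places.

2.07 mg/dL

Standard dose requires CrCl ≥ 80 mL/min.
Set (140 − 29) × 107.3 / (72 × SCr) = 80
SCr = (140 − 29) × 107.3 / (72 × 80) = 2.068 mg/dL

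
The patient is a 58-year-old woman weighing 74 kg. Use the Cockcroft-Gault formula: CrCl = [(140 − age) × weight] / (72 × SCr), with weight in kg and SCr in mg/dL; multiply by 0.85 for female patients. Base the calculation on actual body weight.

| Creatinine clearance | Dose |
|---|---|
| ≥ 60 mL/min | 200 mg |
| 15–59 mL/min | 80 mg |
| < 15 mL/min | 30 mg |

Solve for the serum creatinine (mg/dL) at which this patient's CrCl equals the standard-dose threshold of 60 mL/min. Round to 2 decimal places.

Standard dose requires CrCl ≥ 60 mL/min.
Set (140 − 58) × 74 × 0.85 / (72 × SCr) = 60
SCr = (140 − 58) × 74 × 0.85 / (72 × 60) = 1.194 mg/dL

1.19 mg/dL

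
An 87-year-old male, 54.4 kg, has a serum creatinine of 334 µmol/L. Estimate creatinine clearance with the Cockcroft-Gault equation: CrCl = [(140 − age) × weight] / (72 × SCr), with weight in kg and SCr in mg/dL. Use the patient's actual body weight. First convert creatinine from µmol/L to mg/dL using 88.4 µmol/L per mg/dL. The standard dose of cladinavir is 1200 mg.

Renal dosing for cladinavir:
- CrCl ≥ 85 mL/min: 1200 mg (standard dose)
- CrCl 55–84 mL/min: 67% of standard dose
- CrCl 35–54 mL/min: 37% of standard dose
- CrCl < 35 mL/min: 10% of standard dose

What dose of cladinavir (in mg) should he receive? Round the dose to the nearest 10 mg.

SCr = 334 / 88.4 = 3.778 mg/dL
CrCl = (140 − 87) × 54.4 / (72 × 3.778) = 2883.2 / 272.02 ≈ 10.6 mL/min
CrCl ≈ 11 mL/min → bracket < 35 mL/min.
10% of 1200 mg = 120 mg

120 mg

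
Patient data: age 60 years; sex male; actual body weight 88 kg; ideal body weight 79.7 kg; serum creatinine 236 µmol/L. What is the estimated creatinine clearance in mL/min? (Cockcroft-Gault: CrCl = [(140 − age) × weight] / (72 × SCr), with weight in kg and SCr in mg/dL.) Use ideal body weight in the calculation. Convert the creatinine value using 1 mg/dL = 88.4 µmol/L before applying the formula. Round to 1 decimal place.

SCr = 236 / 88.4 = 2.67 mg/dL
CrCl = (140 − 60) × 79.7 / (72 × 2.67) = 6376.0 / 192.24 ≈ 33.2 mL/min

33.2 mL/min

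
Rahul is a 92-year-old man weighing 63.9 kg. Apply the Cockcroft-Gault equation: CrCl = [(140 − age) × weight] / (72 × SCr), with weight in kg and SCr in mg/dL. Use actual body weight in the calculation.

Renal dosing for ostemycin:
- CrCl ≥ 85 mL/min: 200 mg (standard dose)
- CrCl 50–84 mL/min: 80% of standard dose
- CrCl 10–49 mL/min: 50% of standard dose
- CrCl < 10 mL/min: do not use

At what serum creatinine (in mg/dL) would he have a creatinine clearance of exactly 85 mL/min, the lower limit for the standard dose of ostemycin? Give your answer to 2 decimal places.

Standard dose requires CrCl ≥ 85 mL/min.
Set (140 − 92) × 63.9 / (72 × SCr) = 85
SCr = (140 − 92) × 63.9 / (72 × 85) = 0.501 mg/dL

0.50 mg/dL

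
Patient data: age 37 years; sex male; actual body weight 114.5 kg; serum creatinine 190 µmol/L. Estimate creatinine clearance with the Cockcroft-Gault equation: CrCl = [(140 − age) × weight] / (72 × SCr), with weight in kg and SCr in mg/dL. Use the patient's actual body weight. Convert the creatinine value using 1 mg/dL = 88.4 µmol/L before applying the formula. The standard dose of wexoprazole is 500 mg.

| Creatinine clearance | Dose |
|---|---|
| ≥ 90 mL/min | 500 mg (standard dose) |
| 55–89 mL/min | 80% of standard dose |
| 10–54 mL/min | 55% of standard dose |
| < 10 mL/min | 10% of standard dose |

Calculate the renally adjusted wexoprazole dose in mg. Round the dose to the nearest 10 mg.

SCr = 190 / 88.4 = 2.149 mg/dL
CrCl = (140 − 37) × 114.5 / (72 × 2.149) = 11793.5 / 154.73 ≈ 76.2 mL/min
CrCl ≈ 76 mL/min → bracket 55–89 mL/min.
80% of 500 mg = 400 mg

400 mg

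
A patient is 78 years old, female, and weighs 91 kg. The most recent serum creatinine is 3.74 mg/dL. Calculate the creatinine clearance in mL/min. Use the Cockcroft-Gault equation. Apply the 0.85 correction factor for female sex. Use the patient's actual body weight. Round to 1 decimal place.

CrCl = (140 − 78) × 91 / (72 × 3.74) × 0.85 = 5642.0 / 269.28 × 0.85 ≈ 17.8 mL/min

17.8 mL/min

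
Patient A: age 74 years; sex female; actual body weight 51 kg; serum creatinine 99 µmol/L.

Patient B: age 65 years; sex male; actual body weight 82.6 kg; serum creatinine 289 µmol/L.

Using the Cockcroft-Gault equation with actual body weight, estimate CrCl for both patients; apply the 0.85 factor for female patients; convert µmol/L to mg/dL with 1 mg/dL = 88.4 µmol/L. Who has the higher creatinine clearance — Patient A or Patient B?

Patient A: SCr = 99 / 88.4 = 1.12 mg/dL
Patient A: CrCl = (140 − 74) × 51 / (72 × 1.12) × 0.85 = 3366.0 / 80.64 × 0.85 ≈ 35.5 mL/min
Patient B: SCr = 289 / 88.4 = 3.269 mg/dL
Patient B: CrCl = (140 − 65) × 82.6 / (72 × 3.269) = 6195.0 / 235.37 ≈ 26.3 mL/min
35.5 vs 26.3 mL/min → Patient A is higher.

Patient A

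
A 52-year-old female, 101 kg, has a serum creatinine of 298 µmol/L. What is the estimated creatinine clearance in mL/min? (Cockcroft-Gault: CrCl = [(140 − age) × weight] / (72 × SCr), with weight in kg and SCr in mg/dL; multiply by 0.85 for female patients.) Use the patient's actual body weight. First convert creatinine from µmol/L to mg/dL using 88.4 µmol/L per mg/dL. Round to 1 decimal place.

31.1 mL/min

SCr = 298 / 88.4 = 3.371 mg/dL
CrCl = (140 − 52) × 101 / (72 × 3.371) × 0.85 = 8888.0 / 242.71 × 0.85 ≈ 31.1 mL/min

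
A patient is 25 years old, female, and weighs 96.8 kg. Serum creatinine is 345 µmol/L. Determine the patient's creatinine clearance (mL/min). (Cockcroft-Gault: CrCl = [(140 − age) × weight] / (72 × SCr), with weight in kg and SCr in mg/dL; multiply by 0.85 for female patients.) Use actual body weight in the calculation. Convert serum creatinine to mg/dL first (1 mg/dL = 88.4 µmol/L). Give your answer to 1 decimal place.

SCr = 345 / 88.4 = 3.903 mg/dL
CrCl = (140 − 25) × 96.8 / (72 × 3.903) × 0.85 = 11132.0 / 281.02 × 0.85 ≈ 33.7 mL/min

33.7 mL/min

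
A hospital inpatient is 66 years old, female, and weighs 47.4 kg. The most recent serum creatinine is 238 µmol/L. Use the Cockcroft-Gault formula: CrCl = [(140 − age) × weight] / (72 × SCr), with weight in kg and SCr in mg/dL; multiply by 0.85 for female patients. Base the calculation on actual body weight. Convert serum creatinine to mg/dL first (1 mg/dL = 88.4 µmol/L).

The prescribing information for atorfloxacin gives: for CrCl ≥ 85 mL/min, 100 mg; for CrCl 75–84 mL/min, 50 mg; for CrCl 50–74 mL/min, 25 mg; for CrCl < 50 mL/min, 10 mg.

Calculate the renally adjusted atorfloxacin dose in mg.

10 mg

SCr = 238 / 88.4 = 2.692 mg/dL
CrCl = (140 − 66) × 47.4 / (72 × 2.692) × 0.85 = 3507.6 / 193.82 × 0.85 ≈ 15.4 mL/min
CrCl ≈ 15 mL/min → bracket < 50 mL/min.
Dose for this bracket: 10 mg.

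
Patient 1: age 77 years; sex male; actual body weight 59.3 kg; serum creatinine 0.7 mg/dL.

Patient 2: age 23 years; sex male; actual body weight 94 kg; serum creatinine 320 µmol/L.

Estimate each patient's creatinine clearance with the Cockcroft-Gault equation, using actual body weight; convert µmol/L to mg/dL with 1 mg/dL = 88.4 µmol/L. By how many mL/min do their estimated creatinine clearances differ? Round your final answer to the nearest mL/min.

Patient 1: CrCl = (140 − 77) × 59.3 / (72 × 0.7) = 3735.9 / 50.40 ≈ 74.1 mL/min
Patient 2: SCr = 320 / 88.4 = 3.62 mg/dL
Patient 2: CrCl = (140 − 23) × 94 / (72 × 3.62) = 10998.0 / 260.64 ≈ 42.2 mL/min
|74.1 − 42.2| = 31.9 mL/min

32 mL/min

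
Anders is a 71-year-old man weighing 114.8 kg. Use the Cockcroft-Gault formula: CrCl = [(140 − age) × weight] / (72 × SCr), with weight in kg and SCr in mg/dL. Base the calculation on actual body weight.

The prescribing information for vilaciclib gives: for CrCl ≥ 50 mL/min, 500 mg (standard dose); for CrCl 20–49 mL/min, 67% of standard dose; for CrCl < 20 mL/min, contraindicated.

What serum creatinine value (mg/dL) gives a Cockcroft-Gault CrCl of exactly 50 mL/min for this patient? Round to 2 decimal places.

2.20 mg/dL

Standard dose requires CrCl ≥ 50 mL/min.
Set (140 − 71) × 114.8 / (72 × SCr) = 50
SCr = (140 − 71) × 114.8 / (72 × 50) = 2.200 mg/dL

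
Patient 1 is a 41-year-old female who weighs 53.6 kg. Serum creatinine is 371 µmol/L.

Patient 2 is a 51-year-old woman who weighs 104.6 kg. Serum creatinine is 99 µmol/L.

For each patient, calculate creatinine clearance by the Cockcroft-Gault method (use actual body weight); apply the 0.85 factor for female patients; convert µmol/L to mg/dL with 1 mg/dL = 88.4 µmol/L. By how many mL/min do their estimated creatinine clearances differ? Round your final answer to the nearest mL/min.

Patient 1: SCr = 371 / 88.4 = 4.197 mg/dL
Patient 1: CrCl = (140 − 41) × 53.6 / (72 × 4.197) × 0.85 = 5306.4 / 302.18 × 0.85 ≈ 14.9 mL/min
Patient 2: SCr = 99 / 88.4 = 1.12 mg/dL
Patient 2: CrCl = (140 − 51) × 104.6 / (72 × 1.12) × 0.85 = 9309.4 / 80.64 × 0.85 ≈ 98.1 mL/min
|14.9 − 98.1| = 83.2 mL/min

83 mL/min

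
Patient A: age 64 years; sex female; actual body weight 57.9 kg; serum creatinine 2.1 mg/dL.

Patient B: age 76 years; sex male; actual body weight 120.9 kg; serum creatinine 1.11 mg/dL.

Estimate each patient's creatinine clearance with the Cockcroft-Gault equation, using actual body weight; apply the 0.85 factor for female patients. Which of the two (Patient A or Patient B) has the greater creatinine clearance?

Patient A: CrCl = (140 − 64) × 57.9 / (72 × 2.1) × 0.85 = 4400.4 / 151.20 × 0.85 ≈ 24.7 mL/min
Patient B: CrCl = (140 − 76) × 120.9 / (72 × 1.11) = 7737.6 / 79.92 ≈ 96.8 mL/min
24.7 vs 96.8 mL/min → Patient B is higher.

Patient B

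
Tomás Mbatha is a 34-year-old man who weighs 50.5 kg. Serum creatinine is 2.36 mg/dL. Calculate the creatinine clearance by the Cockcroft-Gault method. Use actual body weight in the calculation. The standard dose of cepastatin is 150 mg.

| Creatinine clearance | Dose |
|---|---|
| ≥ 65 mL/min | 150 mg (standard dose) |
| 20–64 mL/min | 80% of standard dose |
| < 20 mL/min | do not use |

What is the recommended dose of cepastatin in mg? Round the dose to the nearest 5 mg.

CrCl = (140 − 34) × 50.5 / (72 × 2.36) = 5353.0 / 169.92 ≈ 31.5 mL/min
CrCl ≈ 32 mL/min → bracket 20–64 mL/min.
80% of 150 mg = 120 mg

120 mg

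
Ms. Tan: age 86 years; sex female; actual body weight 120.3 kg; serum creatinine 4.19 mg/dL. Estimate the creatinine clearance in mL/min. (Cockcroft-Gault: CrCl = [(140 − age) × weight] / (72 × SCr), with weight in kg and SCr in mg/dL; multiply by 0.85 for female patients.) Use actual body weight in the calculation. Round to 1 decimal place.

CrCl = (140 − 86) × 120.3 / (72 × 4.19) × 0.85 = 6496.2 / 301.68 × 0.85 ≈ 18.3 mL/min

18.3 mL/min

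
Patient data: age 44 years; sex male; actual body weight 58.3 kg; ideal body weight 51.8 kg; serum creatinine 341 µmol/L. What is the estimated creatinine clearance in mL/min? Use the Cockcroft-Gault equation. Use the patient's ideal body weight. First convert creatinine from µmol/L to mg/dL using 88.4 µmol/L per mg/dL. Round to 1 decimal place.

17.9 mL/min

SCr = 341 / 88.4 = 3.857 mg/dL
CrCl = (140 − 44) × 51.8 / (72 × 3.857) = 4972.8 / 277.70 ≈ 17.9 mL/min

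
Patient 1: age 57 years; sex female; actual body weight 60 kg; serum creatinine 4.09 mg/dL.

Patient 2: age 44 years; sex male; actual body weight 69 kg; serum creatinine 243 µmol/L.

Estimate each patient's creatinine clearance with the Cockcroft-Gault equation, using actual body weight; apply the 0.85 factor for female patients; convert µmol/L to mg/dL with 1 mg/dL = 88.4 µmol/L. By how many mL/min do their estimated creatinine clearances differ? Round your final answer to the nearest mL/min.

Patient 1: CrCl = (140 − 57) × 60 / (72 × 4.09) × 0.85 = 4980.0 / 294.48 × 0.85 ≈ 14.4 mL/min
Patient 2: SCr = 243 / 88.4 = 2.749 mg/dL
Patient 2: CrCl = (140 − 44) × 69 / (72 × 2.749) = 6624.0 / 197.93 ≈ 33.5 mL/min
|14.4 − 33.5| = 19.1 mL/min

19 mL/min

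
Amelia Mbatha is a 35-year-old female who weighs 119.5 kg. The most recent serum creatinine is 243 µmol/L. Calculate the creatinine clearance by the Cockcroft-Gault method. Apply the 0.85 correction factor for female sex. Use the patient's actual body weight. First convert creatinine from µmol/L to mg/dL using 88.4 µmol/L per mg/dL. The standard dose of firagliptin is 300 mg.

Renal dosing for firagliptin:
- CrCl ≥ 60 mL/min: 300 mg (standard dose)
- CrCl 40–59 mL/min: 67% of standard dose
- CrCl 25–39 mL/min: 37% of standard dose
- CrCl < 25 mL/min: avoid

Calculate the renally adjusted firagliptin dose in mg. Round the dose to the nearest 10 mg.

SCr = 243 / 88.4 = 2.749 mg/dL
CrCl = (140 − 35) × 119.5 / (72 × 2.749) × 0.85 = 12547.5 / 197.93 × 0.85 ≈ 53.9 mL/min
CrCl ≈ 54 mL/min → bracket 40–59 mL/min.
67% of 300 mg = 201 mg → 200 mg

200 mg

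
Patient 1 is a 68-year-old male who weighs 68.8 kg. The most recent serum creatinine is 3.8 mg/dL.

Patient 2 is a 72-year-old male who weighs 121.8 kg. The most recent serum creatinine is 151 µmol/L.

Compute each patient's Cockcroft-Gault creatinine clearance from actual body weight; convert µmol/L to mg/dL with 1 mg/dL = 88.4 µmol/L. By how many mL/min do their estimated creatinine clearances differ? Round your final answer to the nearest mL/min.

49 mL/min

Patient 1: CrCl = (140 − 68) × 68.8 / (72 × 3.8) = 4953.6 / 273.60 ≈ 18.1 mL/min
Patient 2: SCr = 151 / 88.4 = 1.708 mg/dL
Patient 2: CrCl = (140 − 72) × 121.8 / (72 × 1.708) = 8282.4 / 122.98 ≈ 67.3 mL/min
|18.1 − 67.3| = 49.2 mL/min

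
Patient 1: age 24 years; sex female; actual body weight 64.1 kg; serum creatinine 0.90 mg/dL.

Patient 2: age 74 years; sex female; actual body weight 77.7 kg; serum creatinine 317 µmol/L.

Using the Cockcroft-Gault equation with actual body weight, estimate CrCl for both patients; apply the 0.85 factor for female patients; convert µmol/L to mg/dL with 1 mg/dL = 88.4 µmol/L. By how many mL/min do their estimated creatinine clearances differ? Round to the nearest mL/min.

Patient 1: CrCl = (140 − 24) × 64.1 / (72 × 0.9) × 0.85 = 7435.6 / 64.80 × 0.85 ≈ 97.5 mL/min
Patient 2: SCr = 317 / 88.4 = 3.586 mg/dL
Patient 2: CrCl = (140 − 74) × 77.7 / (72 × 3.586) × 0.85 = 5128.2 / 258.19 × 0.85 ≈ 16.9 mL/min
|97.5 − 16.9| = 80.6 mL/min

81 mL/min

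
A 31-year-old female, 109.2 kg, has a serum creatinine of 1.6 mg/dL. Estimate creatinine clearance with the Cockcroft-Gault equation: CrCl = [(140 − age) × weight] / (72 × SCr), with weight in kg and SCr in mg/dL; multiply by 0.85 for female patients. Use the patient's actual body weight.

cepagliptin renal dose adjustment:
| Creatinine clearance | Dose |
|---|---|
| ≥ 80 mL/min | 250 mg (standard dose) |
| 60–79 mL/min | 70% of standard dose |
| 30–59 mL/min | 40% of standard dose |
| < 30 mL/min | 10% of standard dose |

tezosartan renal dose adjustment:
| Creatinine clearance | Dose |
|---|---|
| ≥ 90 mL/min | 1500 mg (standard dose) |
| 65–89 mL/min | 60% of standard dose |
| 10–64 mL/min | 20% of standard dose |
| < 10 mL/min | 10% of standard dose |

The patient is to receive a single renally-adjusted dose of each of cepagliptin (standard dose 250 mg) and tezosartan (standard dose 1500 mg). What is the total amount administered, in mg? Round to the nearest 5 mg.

CrCl = (140 − 31) × 109.2 / (72 × 1.6) × 0.85 = 11902.8 / 115.20 × 0.85 ≈ 87.8 mL/min
CrCl ≈ 88 mL/min.
cepagliptin: ≥ 80 mL/min → 100% of 250 mg = 250 mg.
tezosartan: 65–89 mL/min → 60% of 1500 mg = 900 mg.
Total = 250 + 900 = 1150 mg.

1150 mg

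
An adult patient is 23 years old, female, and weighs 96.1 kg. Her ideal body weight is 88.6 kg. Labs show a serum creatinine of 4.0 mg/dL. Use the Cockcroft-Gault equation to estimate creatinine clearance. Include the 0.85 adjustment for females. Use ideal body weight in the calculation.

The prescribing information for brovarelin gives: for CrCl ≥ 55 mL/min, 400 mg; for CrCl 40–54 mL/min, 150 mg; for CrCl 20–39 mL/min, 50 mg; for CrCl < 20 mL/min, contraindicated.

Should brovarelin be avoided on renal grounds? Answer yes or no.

no

CrCl = (140 − 23) × 88.6 / (72 × 4) × 0.85 = 10366.2 / 288.00 × 0.85 ≈ 30.6 mL/min
CrCl ≈ 31 mL/min, which is ≥ 20 mL/min.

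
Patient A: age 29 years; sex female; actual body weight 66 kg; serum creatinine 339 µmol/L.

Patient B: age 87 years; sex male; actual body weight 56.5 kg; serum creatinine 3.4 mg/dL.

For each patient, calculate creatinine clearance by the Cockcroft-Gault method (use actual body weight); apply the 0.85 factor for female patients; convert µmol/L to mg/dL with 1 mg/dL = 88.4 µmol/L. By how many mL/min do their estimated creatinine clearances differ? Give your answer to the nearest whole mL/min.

10 mL/min

Patient A: SCr = 339 / 88.4 = 3.835 mg/dL
Patient A: CrCl = (140 − 29) × 66 / (72 × 3.835) × 0.85 = 7326.0 / 276.12 × 0.85 ≈ 22.6 mL/min
Patient B: CrCl = (140 − 87) × 56.5 / (72 × 3.4) = 2994.5 / 244.80 ≈ 12.2 mL/min
|22.6 − 12.2| = 10.4 mL/min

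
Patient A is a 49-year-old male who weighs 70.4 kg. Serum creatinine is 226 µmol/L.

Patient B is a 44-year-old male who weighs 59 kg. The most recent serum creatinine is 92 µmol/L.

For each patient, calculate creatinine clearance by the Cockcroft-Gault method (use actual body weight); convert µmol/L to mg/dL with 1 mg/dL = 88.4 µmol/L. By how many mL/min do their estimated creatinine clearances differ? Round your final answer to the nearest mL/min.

Patient A: SCr = 226 / 88.4 = 2.557 mg/dL
Patient A: CrCl = (140 − 49) × 70.4 / (72 × 2.557) = 6406.4 / 184.10 ≈ 34.8 mL/min
Patient B: SCr = 92 / 88.4 = 1.041 mg/dL
Patient B: CrCl = (140 − 44) × 59 / (72 × 1.041) = 5664.0 / 74.95 ≈ 75.6 mL/min
|34.8 − 75.6| = 40.8 mL/min

41 mL/min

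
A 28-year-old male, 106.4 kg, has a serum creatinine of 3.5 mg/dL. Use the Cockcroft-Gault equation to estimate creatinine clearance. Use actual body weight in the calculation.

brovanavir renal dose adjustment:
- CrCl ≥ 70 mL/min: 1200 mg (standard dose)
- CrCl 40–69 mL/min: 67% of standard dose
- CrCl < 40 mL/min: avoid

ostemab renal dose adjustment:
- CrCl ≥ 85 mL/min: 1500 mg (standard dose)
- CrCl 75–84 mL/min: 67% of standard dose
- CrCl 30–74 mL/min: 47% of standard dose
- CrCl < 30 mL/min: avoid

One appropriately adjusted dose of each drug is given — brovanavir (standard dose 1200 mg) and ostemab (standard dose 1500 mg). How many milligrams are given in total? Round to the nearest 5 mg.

CrCl = (140 − 28) × 106.4 / (72 × 3.5) = 11916.8 / 252.00 ≈ 47.3 mL/min
CrCl ≈ 47 mL/min.
brovanavir: 40–69 mL/min → 67% of 1200 mg = 804 mg.
ostemab: 30–74 mL/min → 47% of 1500 mg = 705 mg.
Total = 804 + 705 = 1509 mg.

1510 mg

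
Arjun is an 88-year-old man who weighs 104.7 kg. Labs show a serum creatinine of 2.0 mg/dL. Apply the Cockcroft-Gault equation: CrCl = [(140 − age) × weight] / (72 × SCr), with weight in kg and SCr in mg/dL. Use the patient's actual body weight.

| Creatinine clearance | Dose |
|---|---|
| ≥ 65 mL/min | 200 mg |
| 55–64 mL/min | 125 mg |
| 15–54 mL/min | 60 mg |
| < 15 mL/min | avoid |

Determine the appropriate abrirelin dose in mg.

CrCl = (140 − 88) × 104.7 / (72 × 2) = 5444.4 / 144.00 ≈ 37.8 mL/min
CrCl ≈ 38 mL/min → bracket 15–54 mL/min.
Dose for this bracket: 60 mg.

60 mg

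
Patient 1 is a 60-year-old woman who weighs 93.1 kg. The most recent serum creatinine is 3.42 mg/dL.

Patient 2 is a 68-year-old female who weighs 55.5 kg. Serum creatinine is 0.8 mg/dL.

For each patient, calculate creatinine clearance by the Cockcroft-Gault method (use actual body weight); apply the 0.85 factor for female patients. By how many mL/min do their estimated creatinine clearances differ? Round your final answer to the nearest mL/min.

33 mL/min

Patient 1: CrCl = (140 − 60) × 93.1 / (72 × 3.42) × 0.85 = 7448.0 / 246.24 × 0.85 ≈ 25.7 mL/min
Patient 2: CrCl = (140 − 68) × 55.5 / (72 × 0.8) × 0.85 = 3996.0 / 57.60 × 0.85 ≈ 59.0 mL/min
|25.7 − 59.0| = 33.3 mL/min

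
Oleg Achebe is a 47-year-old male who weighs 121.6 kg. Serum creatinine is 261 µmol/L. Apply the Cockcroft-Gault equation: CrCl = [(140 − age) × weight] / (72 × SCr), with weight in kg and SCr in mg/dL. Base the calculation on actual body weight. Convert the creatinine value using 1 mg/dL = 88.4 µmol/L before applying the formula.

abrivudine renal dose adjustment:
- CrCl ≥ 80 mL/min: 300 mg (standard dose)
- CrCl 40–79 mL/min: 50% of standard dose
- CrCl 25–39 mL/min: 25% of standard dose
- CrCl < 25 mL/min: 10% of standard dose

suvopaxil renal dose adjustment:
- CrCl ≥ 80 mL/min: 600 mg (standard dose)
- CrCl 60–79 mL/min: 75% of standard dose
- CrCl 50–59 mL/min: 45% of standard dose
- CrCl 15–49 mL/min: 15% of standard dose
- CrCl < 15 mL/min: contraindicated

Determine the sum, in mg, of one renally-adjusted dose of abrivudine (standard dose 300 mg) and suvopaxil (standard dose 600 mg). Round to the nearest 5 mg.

SCr = 261 / 88.4 = 2.952 mg/dL
CrCl = (140 − 47) × 121.6 / (72 × 2.952) = 11308.8 / 212.54 ≈ 53.2 mL/min
CrCl ≈ 53 mL/min.
abrivudine: 40–79 mL/min → 50% of 300 mg = 150 mg.
suvopaxil: 50–59 mL/min → 45% of 600 mg = 270 mg.
Total = 150 + 270 = 420 mg.

420 mg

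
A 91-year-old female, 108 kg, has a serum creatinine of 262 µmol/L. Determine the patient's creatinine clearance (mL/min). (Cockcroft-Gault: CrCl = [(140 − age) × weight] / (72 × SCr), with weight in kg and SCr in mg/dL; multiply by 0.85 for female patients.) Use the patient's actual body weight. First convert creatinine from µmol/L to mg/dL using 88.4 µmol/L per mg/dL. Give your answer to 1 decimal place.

21.1 mL/min

SCr = 262 / 88.4 = 2.964 mg/dL
CrCl = (140 − 91) × 108 / (72 × 2.964) × 0.85 = 5292.0 / 213.41 × 0.85 ≈ 21.1 mL/min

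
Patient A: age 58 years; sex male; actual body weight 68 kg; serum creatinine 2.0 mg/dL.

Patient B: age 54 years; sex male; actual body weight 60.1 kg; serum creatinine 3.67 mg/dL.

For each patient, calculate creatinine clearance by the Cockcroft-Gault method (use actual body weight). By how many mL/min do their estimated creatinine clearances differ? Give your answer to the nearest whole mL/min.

19 mL/min

Patient A: CrCl = (140 − 58) × 68 / (72 × 2) = 5576.0 / 144.00 ≈ 38.7 mL/min
Patient B: CrCl = (140 − 54) × 60.1 / (72 × 3.67) = 5168.6 / 264.24 ≈ 19.6 mL/min
|38.7 − 19.6| = 19.1 mL/min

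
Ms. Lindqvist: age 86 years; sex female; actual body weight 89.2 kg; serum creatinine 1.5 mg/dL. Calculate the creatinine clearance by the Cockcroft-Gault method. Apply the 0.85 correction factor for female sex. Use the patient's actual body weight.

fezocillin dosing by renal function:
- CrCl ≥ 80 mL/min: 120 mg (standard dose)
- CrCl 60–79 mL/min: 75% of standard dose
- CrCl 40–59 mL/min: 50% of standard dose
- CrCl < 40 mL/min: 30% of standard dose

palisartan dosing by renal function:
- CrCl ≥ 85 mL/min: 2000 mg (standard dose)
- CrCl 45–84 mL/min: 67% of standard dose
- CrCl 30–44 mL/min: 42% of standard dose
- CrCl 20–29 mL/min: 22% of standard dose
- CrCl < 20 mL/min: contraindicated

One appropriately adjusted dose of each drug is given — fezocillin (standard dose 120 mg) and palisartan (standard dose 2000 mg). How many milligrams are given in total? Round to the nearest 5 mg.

875 mg

CrCl = (140 − 86) × 89.2 / (72 × 1.5) × 0.85 = 4816.8 / 108.00 × 0.85 ≈ 37.9 mL/min
CrCl ≈ 38 mL/min.
fezocillin: < 40 mL/min → 30% of 120 mg = 36 mg.
palisartan: 30–44 mL/min → 42% of 2000 mg = 840 mg.
Total = 36 + 840 = 876 mg.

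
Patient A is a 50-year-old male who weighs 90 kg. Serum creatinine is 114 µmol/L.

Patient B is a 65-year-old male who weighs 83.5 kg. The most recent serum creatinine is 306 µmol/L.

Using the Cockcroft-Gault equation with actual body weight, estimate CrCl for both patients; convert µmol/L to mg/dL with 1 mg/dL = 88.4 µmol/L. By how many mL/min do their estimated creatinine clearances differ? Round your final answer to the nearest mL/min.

62 mL/min

Patient A: SCr = 114 / 88.4 = 1.29 mg/dL
Patient A: CrCl = (140 − 50) × 90 / (72 × 1.29) = 8100.0 / 92.88 ≈ 87.2 mL/min
Patient B: SCr = 306 / 88.4 = 3.462 mg/dL
Patient B: CrCl = (140 − 65) × 83.5 / (72 × 3.462) = 6262.5 / 249.26 ≈ 25.1 mL/min
|87.2 − 25.1| = 62.1 mL/min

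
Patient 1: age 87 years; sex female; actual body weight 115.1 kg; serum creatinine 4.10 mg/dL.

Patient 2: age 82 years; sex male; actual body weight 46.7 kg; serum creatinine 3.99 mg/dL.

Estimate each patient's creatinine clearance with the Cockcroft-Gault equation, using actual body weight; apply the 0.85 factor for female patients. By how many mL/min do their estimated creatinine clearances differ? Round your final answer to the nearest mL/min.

Patient 1: CrCl = (140 − 87) × 115.1 / (72 × 4.1) × 0.85 = 6100.3 / 295.20 × 0.85 ≈ 17.6 mL/min
Patient 2: CrCl = (140 − 82) × 46.7 / (72 × 3.99) = 2708.6 / 287.28 ≈ 9.4 mL/min
|17.6 − 9.4| = 8.2 mL/min

8 mL/min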